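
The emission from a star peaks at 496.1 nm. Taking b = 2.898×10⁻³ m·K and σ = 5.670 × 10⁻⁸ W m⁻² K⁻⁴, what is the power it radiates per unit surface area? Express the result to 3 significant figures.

I ≈ 6.60×10⁷ W/m²

Wien's law: T = b/λ_max = 2.898×10⁻³/4.961×10⁻⁷ = 5841.56 K.
Then I = σT⁴ = 5.670×10⁻⁸×(5841.56)⁴ = 6.60×10⁷ W/m².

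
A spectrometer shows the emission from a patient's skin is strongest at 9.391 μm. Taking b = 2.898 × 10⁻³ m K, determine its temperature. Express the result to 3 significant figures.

T ≈ 309 K

Wien's law gives T = b/λ_max = (2.898×10⁻³ m·K)/(9.391×10⁻⁶ m) = 309 K.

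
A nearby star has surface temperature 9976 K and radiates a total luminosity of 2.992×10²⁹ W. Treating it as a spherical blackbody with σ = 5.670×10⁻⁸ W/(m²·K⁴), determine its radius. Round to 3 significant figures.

L = 4πR²σT⁴ ⇒ R = √(L/(4πσT⁴)).
σT⁴ = 5.61576×10⁸ W/m², so R = √(2.992×10²⁹/(4π×5.61576×10⁸)) = 6.51×10⁹ m.

R ≈ 6.51×10⁹ m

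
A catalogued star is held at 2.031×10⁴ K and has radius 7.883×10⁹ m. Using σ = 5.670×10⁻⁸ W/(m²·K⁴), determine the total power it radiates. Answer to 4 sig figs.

P ≈ 7.534×10³⁰ W

Surface area A = 4πR² = 4π(7.883×10⁹ m)² = 7.80895×10²⁰ m².
P = σAT⁴ = 5.670×10⁻⁸ × 7.80895×10²⁰ × (2.031×10⁴)⁴ = 7.534×10³⁰ W.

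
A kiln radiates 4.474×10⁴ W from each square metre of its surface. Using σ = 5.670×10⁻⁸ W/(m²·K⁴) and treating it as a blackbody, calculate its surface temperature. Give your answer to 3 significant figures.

I = σT⁴, so T = (I/σ)^(1/4) = (4.474×10⁴/(5.670×10⁻⁸))^(1/4) = 942 K.

T ≈ 942 K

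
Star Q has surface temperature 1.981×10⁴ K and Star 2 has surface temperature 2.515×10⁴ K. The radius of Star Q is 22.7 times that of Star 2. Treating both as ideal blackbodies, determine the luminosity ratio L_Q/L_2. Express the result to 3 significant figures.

L ∝ R²T⁴, so L_Q/L_2 = (R_Q/R_2)²(T_Q/T_2)⁴ = (22.7)² × (1.981×10⁴/2.515×10⁴)⁴ = 515.29 × 0.384934 = 198.

L_Q/L_2 ≈ 198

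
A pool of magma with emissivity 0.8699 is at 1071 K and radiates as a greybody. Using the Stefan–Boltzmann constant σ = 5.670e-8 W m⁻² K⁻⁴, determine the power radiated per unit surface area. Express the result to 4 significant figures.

I ≈ 6.489×10⁴ W/m²

Stefan–Boltzmann: I = εσT⁴ = 0.8699 × 5.670×10⁻⁸ × (1071)⁴ = 6.489×10⁴ W/m².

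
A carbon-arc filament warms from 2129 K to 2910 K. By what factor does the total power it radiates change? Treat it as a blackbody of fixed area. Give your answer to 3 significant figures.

P ∝ T⁴, so P₂/P₁ = (T₂/T₁)⁴ = (2910/2129)⁴ = (1.36684)⁴ = 3.49.

P₂/P₁ ≈ 3.49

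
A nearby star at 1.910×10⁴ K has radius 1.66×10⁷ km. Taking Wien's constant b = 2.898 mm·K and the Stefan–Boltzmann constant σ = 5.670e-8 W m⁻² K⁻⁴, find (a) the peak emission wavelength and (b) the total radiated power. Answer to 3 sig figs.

(a) λ_max = b/T = 2.898×10⁻³/1.910×10⁴ = 1.517×10⁻⁷ m = 152 nm.
Surface area A = 4πR² = 4π(1.66×10¹⁰ m)² = 3.46279×10²¹ m².
(b) P = σAT⁴ = 5.670×10⁻⁸×3.46279×10²¹×(1.910×10⁴)⁴ = 2.61×10³¹ W.

λ_max ≈ 152 nm; P ≈ 2.61×10³¹ W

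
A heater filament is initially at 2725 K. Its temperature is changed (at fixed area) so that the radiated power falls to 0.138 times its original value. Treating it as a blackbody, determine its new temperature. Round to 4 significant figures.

T₂ ≈ 1661 K

P ∝ T⁴, so T₂/T₁ = (P₂/P₁)^(1/4) = (0.138)^(1/4) = 0.609494.
T₂ = 2725 × 0.609494 = 1661 K.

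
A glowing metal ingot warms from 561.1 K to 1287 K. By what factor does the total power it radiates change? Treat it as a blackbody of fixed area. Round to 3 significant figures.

P ∝ T⁴, so P₂/P₁ = (T₂/T₁)⁴ = (1287/561.1)⁴ = (2.29371)⁴ = 27.7.

P₂/P₁ ≈ 27.7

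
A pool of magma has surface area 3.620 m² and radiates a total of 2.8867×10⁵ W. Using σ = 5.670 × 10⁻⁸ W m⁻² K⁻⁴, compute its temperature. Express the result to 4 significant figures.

T ≈ 1089 K

Area A = 3.620 m².
P = σAT⁴ ⇒ T = (P/(σA))^(1/4) = (2.8867×10⁵/(5.670×10⁻⁸×3.620))^(1/4) = 1089 K.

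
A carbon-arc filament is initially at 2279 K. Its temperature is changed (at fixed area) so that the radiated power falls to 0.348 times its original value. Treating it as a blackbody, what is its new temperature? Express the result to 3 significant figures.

P ∝ T⁴, so T₂/T₁ = (P₂/P₁)^(1/4) = (0.348)^(1/4) = 0.768059.
T₂ = 2279 × 0.768059 = 1.75×10³ K.

T₂ ≈ 1.75×10³ K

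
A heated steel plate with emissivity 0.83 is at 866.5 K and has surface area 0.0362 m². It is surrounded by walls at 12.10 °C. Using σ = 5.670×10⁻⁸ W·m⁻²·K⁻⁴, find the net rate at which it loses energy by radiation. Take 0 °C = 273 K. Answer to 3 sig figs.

Net loss ≈ 949 W

Surroundings: T = 12.10 °C + 273 = 285.10 K.
Area A = 0.0362 m².
Net radiated power P_net = εσA(T⁴ − T₀⁴) = 0.83×5.670×10⁻⁸×0.0362×(866.5⁴ − 285.10⁴).
T⁴ − T₀⁴ = 5.63734×10¹¹ − 6.60677×10⁹ = 5.57127×10¹¹ K⁴, so P_net = 949 W.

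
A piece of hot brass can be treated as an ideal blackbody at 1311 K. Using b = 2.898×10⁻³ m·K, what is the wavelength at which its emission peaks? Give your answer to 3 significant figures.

λ_max ≈ 2.21×10³ nm

Wien's displacement law: λ_max = b/T = (2.898×10⁻³ m·K)/(1311 K) = 2.211×10⁻⁶ m.
That is 2.21×10³ nm, in the infrared range.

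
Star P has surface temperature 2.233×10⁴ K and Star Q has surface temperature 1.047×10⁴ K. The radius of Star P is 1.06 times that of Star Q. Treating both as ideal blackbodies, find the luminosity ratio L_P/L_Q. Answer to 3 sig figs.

L ∝ R²T⁴, so L_P/L_Q = (R_P/R_Q)²(T_P/T_Q)⁴ = (1.06)² × (2.233×10⁴/1.047×10⁴)⁴ = 1.1236 × 20.6904 = 23.2.

L_P/L_Q ≈ 23.2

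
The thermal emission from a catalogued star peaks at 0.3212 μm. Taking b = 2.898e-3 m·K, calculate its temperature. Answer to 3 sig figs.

Wien's law gives T = b/λ_max = (2.898×10⁻³ m·K)/(3.212×10⁻⁷ m) = 9.02×10³ K.

T ≈ 9.02×10³ K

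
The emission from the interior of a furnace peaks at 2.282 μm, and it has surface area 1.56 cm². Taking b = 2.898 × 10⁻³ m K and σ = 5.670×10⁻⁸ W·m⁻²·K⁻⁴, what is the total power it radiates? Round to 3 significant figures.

Wien's law: T = b/λ_max = 2.898×10⁻³/2.282×10⁻⁶ = 1269.94 K.
Area A = 1.56 cm² = 1.56×10⁻⁴ m².
Then P = σAT⁴ = 5.670×10⁻⁸×1.56×10⁻⁴×(1269.94)⁴ = 23.0 W.

P ≈ 23.0 W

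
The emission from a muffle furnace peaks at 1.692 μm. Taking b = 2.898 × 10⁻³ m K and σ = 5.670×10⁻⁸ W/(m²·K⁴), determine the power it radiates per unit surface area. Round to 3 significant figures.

I ≈ 4.88×10⁵ W/m²

Wien's law: T = b/λ_max = 2.898×10⁻³/1.692×10⁻⁶ = 1712.77 K.
Then I = σT⁴ = 5.670×10⁻⁸×(1712.77)⁴ = 4.88×10⁵ W/m².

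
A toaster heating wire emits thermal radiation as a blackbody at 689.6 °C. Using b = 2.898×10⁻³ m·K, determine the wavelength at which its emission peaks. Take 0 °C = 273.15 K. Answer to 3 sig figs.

λ_max ≈ 3.01 μm

T = 689.6 °C + 273.15 = 962.75 K.
Wien's displacement law: λ_max = b/T = (2.898×10⁻³ m·K)/(962.75 K) = 3.010×10⁻⁶ m.
That is 3.01 μm, in the infrared range.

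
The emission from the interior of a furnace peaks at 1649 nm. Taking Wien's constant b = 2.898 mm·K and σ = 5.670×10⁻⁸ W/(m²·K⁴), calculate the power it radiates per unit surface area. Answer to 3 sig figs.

I ≈ 5.41×10⁵ W/m²

Wien's law: T = b/λ_max = 2.898×10⁻³/1.649×10⁻⁶ = 1757.43 K.
Then I = σT⁴ = 5.670×10⁻⁸×(1757.43)⁴ = 5.41×10⁵ W/m².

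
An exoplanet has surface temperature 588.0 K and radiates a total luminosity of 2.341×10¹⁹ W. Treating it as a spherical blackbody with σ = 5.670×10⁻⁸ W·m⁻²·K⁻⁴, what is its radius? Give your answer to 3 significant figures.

L = 4πR²σT⁴ ⇒ R = √(L/(4πσT⁴)).
σT⁴ = 6777.86 W/m², so R = √(2.341×10¹⁹/(4π×6777.86)) = 1.66×10⁷ m.

R ≈ 1.66×10⁷ m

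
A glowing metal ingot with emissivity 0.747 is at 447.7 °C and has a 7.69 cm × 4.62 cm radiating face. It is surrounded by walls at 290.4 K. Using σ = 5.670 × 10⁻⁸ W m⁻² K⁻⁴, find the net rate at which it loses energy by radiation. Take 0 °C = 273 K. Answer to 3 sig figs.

T = 447.7 °C + 273 = 720.7 K.
Area A = 0.0769 × 0.0462 = 3.55278×10⁻³ m².
Net radiated power P_net = εσA(T⁴ − T₀⁴) = 0.747×5.670×10⁻⁸×3.55278×10⁻³×(720.7⁴ − 290.4⁴).
T⁴ − T₀⁴ = 2.69785×10¹¹ − 7.11191×10⁹ = 2.62673×10¹¹ K⁴, so P_net = 39.5 W.

Net loss ≈ 39.5 W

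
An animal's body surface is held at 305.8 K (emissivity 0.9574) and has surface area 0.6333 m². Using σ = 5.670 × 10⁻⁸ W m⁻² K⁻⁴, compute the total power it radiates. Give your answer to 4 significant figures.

P ≈ 300.6 W

Area A = 0.6333 m².
P = εσAT⁴ = 0.9574 × 5.670×10⁻⁸ × 0.6333 × (305.8)⁴ = 300.6 W.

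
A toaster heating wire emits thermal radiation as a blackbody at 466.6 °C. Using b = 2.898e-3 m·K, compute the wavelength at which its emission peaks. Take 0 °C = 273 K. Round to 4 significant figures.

T = 466.6 °C + 273 = 739.6 K.
Wien's displacement law: λ_max = b/T = (2.898×10⁻³ m·K)/(739.6 K) = 3.9183×10⁻⁶ m.
That is 3.918 μm, in the infrared range.

λ_max ≈ 3.918 μm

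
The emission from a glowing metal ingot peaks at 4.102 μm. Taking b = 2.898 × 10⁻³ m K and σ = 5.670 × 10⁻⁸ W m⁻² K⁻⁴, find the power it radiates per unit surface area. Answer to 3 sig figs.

I ≈ 1.41×10⁴ W/m²

Wien's law: T = b/λ_max = 2.898×10⁻³/4.102×10⁻⁶ = 706.485 K.
Then I = σT⁴ = 5.670×10⁻⁸×(706.485)⁴ = 1.41×10⁴ W/m².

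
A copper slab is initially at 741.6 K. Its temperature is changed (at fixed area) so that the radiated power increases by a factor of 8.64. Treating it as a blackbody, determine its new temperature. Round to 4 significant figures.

P ∝ T⁴, so T₂/T₁ = (P₂/P₁)^(1/4) = (8.64)^(1/4) = 1.71446.
T₂ = 741.6 × 1.71446 = 1271 K.

T₂ ≈ 1271 K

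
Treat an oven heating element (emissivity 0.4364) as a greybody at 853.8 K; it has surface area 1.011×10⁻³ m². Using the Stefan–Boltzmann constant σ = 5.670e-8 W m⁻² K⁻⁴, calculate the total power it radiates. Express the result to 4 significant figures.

Area A = 1.011×10⁻³ m².
P = εσAT⁴ = 0.4364 × 5.670×10⁻⁸ × 1.011×10⁻³ × (853.8)⁴ = 13.29 W.

P ≈ 13.29 W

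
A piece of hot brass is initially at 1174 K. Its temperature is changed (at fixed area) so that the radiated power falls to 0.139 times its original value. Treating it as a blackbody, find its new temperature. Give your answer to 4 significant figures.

P ∝ T⁴, so T₂/T₁ = (P₂/P₁)^(1/4) = (0.139)^(1/4) = 0.610596.
T₂ = 1174 × 0.610596 = 716.8 K.

T₂ ≈ 716.8 K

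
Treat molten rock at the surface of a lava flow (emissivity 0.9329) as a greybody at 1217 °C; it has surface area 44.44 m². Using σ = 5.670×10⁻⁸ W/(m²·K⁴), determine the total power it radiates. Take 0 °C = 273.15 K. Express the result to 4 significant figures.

P ≈ 1.159×10⁷ W

T = 1217 °C + 273.15 = 1490.15 K.
Area A = 44.44 m².
P = εσAT⁴ = 0.9329 × 5.670×10⁻⁸ × 44.44 × (1490.15)⁴ = 1.159×10⁷ W.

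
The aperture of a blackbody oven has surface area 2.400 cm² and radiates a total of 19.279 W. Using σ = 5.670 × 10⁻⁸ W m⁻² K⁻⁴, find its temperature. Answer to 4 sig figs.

T ≈ 1091 K

Area A = 2.400 cm² = 2.400×10⁻⁴ m².
P = σAT⁴ ⇒ T = (P/(σA))^(1/4) = (19.279/(5.670×10⁻⁸×2.400×10⁻⁴))^(1/4) = 1091 K.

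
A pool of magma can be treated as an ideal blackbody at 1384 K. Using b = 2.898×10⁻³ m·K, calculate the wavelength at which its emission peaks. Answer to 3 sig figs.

Wien's displacement law: λ_max = b/T = (2.898×10⁻³ m·K)/(1384 K) = 2.094×10⁻⁶ m.
That is 2.09×10³ nm, in the infrared range.

λ_max ≈ 2.09×10³ nm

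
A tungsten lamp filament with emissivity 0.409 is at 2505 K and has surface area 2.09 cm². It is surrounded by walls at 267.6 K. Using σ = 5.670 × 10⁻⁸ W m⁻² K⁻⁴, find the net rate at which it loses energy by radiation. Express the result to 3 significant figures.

Net loss ≈ 191 W

Area A = 2.09 cm² = 2.09×10⁻⁴ m².
Net radiated power P_net = εσA(T⁴ − T₀⁴) = 0.409×5.670×10⁻⁸×2.09×10⁻⁴×(2505⁴ − 267.6⁴).
T⁴ − T₀⁴ = 3.93759×10¹³ − 5.12796×10⁹ = 3.93708×10¹³ K⁴, so P_net = 191 W.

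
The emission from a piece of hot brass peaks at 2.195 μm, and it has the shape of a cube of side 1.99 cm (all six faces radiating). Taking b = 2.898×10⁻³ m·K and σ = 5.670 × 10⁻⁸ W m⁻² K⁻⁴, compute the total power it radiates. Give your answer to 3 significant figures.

Wien's law: T = b/λ_max = 2.898×10⁻³/2.195×10⁻⁶ = 1320.27 K.
Area A = 6s² = 6×(0.0199 m)² = 2.37606×10⁻³ m².
Then P = σAT⁴ = 5.670×10⁻⁸×2.37606×10⁻³×(1320.27)⁴ = 409 W.

P ≈ 409 W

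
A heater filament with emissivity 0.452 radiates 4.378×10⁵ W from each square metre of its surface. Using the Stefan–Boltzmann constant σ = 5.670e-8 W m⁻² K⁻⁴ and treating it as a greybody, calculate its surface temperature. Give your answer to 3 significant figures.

T ≈ 2.03×10³ K

I = εσT⁴, so T = (I/εσ)^(1/4) = (4.378×10⁵/(0.452×5.670×10⁻⁸))^(1/4) = 2.03×10³ K.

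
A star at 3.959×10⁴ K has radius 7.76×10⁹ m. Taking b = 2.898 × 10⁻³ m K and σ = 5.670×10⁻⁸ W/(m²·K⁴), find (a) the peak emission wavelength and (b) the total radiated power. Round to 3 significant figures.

(a) λ_max = b/T = 2.898×10⁻³/3.959×10⁴ = 7.320×10⁻⁸ m = 73.2 nm.
Surface area A = 4πR² = 4π(7.76×10⁹ m)² = 7.56717×10²⁰ m².
(b) P = σAT⁴ = 5.670×10⁻⁸×7.56717×10²⁰×(3.959×10⁴)⁴ = 1.05×10³² W.

λ_max ≈ 73.2 nm; P ≈ 1.05×10³² W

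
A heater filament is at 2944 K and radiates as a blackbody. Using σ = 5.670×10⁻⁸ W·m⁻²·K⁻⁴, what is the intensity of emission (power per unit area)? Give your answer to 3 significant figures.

Stefan–Boltzmann: I = σT⁴ = 5.670×10⁻⁸ × (2944)⁴ = 4.26×10⁶ W/m².

I ≈ 4.26×10⁶ W/m²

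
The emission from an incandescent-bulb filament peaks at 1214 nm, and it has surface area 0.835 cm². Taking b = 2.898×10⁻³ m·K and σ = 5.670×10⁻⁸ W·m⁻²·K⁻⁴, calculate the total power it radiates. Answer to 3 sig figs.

Wien's law: T = b/λ_max = 2.898×10⁻³/1.214×10⁻⁶ = 2387.15 K.
Area A = 0.835 cm² = 8.35×10⁻⁵ m².
Then P = σAT⁴ = 5.670×10⁻⁸×8.35×10⁻⁵×(2387.15)⁴ = 154 W.

P ≈ 154 W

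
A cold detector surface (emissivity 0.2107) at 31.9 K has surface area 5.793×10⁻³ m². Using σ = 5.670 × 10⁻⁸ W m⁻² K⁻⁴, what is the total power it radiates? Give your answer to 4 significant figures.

P ≈ 7.167×10⁻⁵ W

Area A = 5.793×10⁻³ m².
P = εσAT⁴ = 0.2107 × 5.670×10⁻⁸ × 5.793×10⁻³ × (31.9)⁴ = 7.167×10⁻⁵ W.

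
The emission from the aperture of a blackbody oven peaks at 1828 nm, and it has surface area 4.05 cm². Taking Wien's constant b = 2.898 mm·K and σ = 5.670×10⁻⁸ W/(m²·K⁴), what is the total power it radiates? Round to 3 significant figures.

P ≈ 145 W

Wien's law: T = b/λ_max = 2.898×10⁻³/1.828×10⁻⁶ = 1585.34 K.
Area A = 4.05 cm² = 4.05×10⁻⁴ m².
Then P = σAT⁴ = 5.670×10⁻⁸×4.05×10⁻⁴×(1585.34)⁴ = 145 W.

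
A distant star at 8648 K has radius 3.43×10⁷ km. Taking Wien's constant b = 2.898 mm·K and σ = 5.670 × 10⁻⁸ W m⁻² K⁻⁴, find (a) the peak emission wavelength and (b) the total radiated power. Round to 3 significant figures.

(a) λ_max = b/T = 2.898×10⁻³/8648 = 3.351×10⁻⁷ m = 335 nm.
Surface area A = 4πR² = 4π(3.43×10¹⁰ m)² = 1.47842×10²² m².
(b) P = σAT⁴ = 5.670×10⁻⁸×1.47842×10²²×(8648)⁴ = 4.69×10³⁰ W.

λ_max ≈ 335 nm; P ≈ 4.69×10³⁰ W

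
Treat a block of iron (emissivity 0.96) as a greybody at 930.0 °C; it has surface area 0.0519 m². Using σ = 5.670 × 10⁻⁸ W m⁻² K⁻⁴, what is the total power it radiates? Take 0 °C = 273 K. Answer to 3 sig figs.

P ≈ 5.92×10³ W

T = 930.0 °C + 273 = 1203.0 K.
Area A = 0.0519 m².
P = εσAT⁴ = 0.96 × 5.670×10⁻⁸ × 0.0519 × (1203.0)⁴ = 5.92×10³ W.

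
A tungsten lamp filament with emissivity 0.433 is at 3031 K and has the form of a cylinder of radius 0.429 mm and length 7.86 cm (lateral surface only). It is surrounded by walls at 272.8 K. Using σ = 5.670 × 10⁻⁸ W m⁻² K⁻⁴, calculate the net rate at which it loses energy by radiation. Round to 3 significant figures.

Net loss ≈ 439 W

Lateral area A = 2πrL = 2π×4.29×10⁻⁴×0.0786 = 2.11865×10⁻⁴ m².
Net radiated power P_net = εσA(T⁴ − T₀⁴) = 0.433×5.670×10⁻⁸×2.11865×10⁻⁴×(3031⁴ − 272.8⁴).
T⁴ − T₀⁴ = 8.44003×10¹³ − 5.53831×10⁹ = 8.43948×10¹³ K⁴, so P_net = 439 W.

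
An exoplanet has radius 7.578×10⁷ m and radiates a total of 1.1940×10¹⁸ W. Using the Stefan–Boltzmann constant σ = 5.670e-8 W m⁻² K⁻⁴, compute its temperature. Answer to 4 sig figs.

Surface area A = 4πR² = 4π(7.578×10⁷ m)² = 7.21637×10¹⁶ m².
P = σAT⁴ ⇒ T = (P/(σA))^(1/4) = (1.1940×10¹⁸/(5.670×10⁻⁸×7.21637×10¹⁶))^(1/4) = 130.7 K.

T ≈ 130.7 K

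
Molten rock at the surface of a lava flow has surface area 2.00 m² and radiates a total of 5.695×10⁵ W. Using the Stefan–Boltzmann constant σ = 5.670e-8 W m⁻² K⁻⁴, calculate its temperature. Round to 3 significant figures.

T ≈ 1.50×10³ K

Area A = 2.00 m².
P = σAT⁴ ⇒ T = (P/(σA))^(1/4) = (5.695×10⁵/(5.670×10⁻⁸×2.00))^(1/4) = 1.50×10³ K.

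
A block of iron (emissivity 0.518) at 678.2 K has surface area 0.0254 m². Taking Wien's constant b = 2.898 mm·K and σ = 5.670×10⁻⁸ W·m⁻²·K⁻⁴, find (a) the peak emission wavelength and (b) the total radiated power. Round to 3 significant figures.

λ_max ≈ 4.27 μm; P ≈ 158 W

(a) λ_max = b/T = 2.898×10⁻³/678.2 = 4.273×10⁻⁶ m = 4.27 μm.
Area A = 0.0254 m².
(b) P = εσAT⁴ = 0.518×5.670×10⁻⁸×0.0254×(678.2)⁴ = 158 W.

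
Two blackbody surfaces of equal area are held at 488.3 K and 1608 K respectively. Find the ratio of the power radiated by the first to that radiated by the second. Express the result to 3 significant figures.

P₁/P₂ ≈ 8.50×10⁻³

With equal areas, P₁/P₂ = (T₁/T₂)⁴ = (488.3/1608)⁴ = 8.50×10⁻³.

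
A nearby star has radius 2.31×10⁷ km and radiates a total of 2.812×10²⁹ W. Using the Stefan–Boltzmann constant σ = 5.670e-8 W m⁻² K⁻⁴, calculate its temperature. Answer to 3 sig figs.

T ≈ 5.21×10³ K

Surface area A = 4πR² = 4π(2.31×10¹⁰ m)² = 6.70554×10²¹ m².
P = σAT⁴ ⇒ T = (P/(σA))^(1/4) = (2.812×10²⁹/(5.670×10⁻⁸×6.70554×10²¹))^(1/4) = 5.21×10³ K.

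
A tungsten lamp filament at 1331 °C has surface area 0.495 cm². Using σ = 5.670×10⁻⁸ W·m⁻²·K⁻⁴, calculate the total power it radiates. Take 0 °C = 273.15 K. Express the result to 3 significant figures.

P ≈ 18.6 W

T = 1331 °C + 273.15 = 1604.15 K.
Area A = 0.495 cm² = 4.95×10⁻⁵ m².
P = σAT⁴ = 5.670×10⁻⁸ × 4.95×10⁻⁵ × (1604.15)⁴ = 18.6 W.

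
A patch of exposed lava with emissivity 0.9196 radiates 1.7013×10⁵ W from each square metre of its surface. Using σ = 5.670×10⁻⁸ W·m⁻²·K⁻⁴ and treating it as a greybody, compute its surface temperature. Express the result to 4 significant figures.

I = εσT⁴, so T = (I/εσ)^(1/4) = (1.7013×10⁵/(0.9196×5.670×10⁻⁸))^(1/4) = 1344 K.

T ≈ 1344 K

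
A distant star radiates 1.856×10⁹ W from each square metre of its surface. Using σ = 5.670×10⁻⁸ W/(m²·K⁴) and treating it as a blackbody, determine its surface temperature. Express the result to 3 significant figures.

T ≈ 1.35×10⁴ K

I = σT⁴, so T = (I/σ)^(1/4) = (1.856×10⁹/(5.670×10⁻⁸))^(1/4) = 1.35×10⁴ K.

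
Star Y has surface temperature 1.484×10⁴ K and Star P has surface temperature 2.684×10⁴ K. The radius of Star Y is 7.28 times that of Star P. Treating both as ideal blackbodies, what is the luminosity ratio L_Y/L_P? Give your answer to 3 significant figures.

L ∝ R²T⁴, so L_Y/L_P = (R_Y/R_P)²(T_Y/T_P)⁴ = (7.28)² × (1.484×10⁴/2.684×10⁴)⁴ = 52.9984 × 0.0934556 = 4.95.

L_Y/L_P ≈ 4.95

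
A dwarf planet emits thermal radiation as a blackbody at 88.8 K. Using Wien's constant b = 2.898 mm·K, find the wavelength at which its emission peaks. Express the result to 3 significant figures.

λ_max ≈ 32.6 μm

Wien's displacement law: λ_max = b/T = (2.898×10⁻³ m·K)/(88.8 K) = 3.264×10⁻⁵ m.
That is 32.6 μm, in the infrared range.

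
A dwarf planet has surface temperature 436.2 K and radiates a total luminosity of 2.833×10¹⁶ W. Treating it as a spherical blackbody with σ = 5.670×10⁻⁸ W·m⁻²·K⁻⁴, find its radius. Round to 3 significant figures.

L = 4πR²σT⁴ ⇒ R = √(L/(4πσT⁴)).
σT⁴ = 2052.70 W/m², so R = √(2.833×10¹⁶/(4π×2052.70)) = 1.05×10⁶ m.

R ≈ 1.05×10⁶ m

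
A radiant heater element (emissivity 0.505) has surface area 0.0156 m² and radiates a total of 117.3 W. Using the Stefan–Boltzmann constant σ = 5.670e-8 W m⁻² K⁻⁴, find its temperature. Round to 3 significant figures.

Area A = 0.0156 m².
P = εσAT⁴ ⇒ T = (P/(εσA))^(1/4) = (117.3/(0.505×5.670×10⁻⁸×0.0156))^(1/4) = 716 K.

T ≈ 716 K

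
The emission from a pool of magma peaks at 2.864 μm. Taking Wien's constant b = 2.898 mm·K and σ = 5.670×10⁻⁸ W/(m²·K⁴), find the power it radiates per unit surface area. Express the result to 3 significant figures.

I ≈ 5.94×10⁴ W/m²

Wien's law: T = b/λ_max = 2.898×10⁻³/2.864×10⁻⁶ = 1011.87 K.
Then I = σT⁴ = 5.670×10⁻⁸×(1011.87)⁴ = 5.94×10⁴ W/m².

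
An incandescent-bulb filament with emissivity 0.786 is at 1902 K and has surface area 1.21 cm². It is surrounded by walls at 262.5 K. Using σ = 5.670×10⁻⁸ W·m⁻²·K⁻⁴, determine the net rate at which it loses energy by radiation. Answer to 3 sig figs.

Net loss ≈ 70.5 W

Area A = 1.21 cm² = 1.21×10⁻⁴ m².
Net radiated power P_net = εσA(T⁴ − T₀⁴) = 0.786×5.670×10⁻⁸×1.21×10⁻⁴×(1902⁴ − 262.5⁴).
T⁴ − T₀⁴ = 1.30871×10¹³ − 4.74807×10⁹ = 1.30824×10¹³ K⁴, so P_net = 70.5 W.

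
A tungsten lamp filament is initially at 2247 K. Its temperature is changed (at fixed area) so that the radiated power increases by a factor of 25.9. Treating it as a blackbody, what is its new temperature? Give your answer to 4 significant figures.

T₂ ≈ 5069 K

P ∝ T⁴, so T₂/T₁ = (P₂/P₁)^(1/4) = (25.9)^(1/4) = 2.25593.
T₂ = 2247 × 2.25593 = 5069 K.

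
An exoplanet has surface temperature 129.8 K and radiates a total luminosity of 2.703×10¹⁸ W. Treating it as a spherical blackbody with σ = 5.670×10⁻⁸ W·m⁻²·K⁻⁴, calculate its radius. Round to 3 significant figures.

L = 4πR²σT⁴ ⇒ R = √(L/(4πσT⁴)).
σT⁴ = 16.0947 W/m², so R = √(2.703×10¹⁸/(4π×16.0947)) = 1.16×10⁸ m.

R ≈ 1.16×10⁸ m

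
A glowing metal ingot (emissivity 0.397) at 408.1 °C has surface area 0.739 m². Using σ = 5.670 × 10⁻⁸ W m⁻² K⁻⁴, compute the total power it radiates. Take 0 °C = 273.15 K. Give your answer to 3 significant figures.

P ≈ 3.58×10³ W

T = 408.1 °C + 273.15 = 681.25 K.
Area A = 0.739 m².
P = εσAT⁴ = 0.397 × 5.670×10⁻⁸ × 0.739 × (681.25)⁴ = 3.58×10³ W.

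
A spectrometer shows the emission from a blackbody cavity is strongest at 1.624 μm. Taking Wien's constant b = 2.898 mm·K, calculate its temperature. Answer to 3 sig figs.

Wien's law gives T = b/λ_max = (2.898×10⁻³ m·K)/(1.624×10⁻⁶ m) = 1.78×10³ K.

T ≈ 1.78×10³ K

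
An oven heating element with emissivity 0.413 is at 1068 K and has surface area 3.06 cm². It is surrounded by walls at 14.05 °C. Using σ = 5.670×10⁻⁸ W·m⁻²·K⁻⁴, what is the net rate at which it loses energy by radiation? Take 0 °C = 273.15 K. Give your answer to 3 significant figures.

Surroundings: T = 14.05 °C + 273.15 = 287.20 K.
Area A = 3.06 cm² = 3.06×10⁻⁴ m².
Net radiated power P_net = εσA(T⁴ − T₀⁴) = 0.413×5.670×10⁻⁸×3.06×10⁻⁴×(1068⁴ − 287.20⁴).
T⁴ − T₀⁴ = 1.30102×10¹² − 6.80358×10⁹ = 1.29422×10¹² K⁴, so P_net = 9.27 W.

Net loss ≈ 9.27 W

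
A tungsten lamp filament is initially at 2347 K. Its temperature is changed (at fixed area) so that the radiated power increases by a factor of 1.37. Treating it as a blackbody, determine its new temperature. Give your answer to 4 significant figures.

P ∝ T⁴, so T₂/T₁ = (P₂/P₁)^(1/4) = (1.37)^(1/4) = 1.08188.
T₂ = 2347 × 1.08188 = 2539 K.

T₂ ≈ 2539 K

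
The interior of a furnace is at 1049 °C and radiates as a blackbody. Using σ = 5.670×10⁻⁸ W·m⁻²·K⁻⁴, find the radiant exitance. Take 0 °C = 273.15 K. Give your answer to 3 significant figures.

T = 1049 °C + 273.15 = 1322.15 K.
Stefan–Boltzmann: I = σT⁴ = 5.670×10⁻⁸ × (1322.15)⁴ = 1.73×10⁵ W/m².

I ≈ 1.73×10⁵ W/m²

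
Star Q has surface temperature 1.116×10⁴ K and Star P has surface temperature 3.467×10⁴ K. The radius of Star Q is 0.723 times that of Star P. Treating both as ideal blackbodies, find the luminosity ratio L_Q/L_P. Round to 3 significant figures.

L_Q/L_P ≈ 5.61×10⁻³

L ∝ R²T⁴, so L_Q/L_P = (R_Q/R_P)²(T_Q/T_P)⁴ = (0.723)² × (1.116×10⁴/3.467×10⁴)⁴ = 0.522729 × 0.0107360 = 5.61×10⁻³.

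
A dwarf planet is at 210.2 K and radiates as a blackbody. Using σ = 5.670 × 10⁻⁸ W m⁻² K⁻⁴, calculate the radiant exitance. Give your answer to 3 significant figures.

Stefan–Boltzmann: I = σT⁴ = 5.670×10⁻⁸ × (210.2)⁴ = 111 W/m².

I ≈ 111 W/m²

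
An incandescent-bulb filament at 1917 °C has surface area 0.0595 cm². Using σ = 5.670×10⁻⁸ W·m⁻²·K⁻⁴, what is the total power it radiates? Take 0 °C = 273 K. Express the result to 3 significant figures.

T = 1917 °C + 273 = 2190 K.
Area A = 0.0595 cm² = 5.95×10⁻⁶ m².
P = σAT⁴ = 5.670×10⁻⁸ × 5.95×10⁻⁶ × (2190)⁴ = 7.76 W.

P ≈ 7.76 W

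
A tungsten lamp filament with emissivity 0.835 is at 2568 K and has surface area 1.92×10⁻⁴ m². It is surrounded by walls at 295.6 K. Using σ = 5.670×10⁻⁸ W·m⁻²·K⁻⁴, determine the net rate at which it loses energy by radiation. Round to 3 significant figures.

Area A = 1.92×10⁻⁴ m².
Net radiated power P_net = εσA(T⁴ − T₀⁴) = 0.835×5.670×10⁻⁸×1.92×10⁻⁴×(2568⁴ − 295.6⁴).
T⁴ − T₀⁴ = 4.34891×10¹³ − 7.63515×10⁹ = 4.34815×10¹³ K⁴, so P_net = 395 W.

Net loss ≈ 395 W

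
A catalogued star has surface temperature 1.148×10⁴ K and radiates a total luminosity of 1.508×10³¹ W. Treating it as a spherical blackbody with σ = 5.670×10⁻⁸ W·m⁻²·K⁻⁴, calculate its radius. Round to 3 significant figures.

L = 4πR²σT⁴ ⇒ R = √(L/(4πσT⁴)).
σT⁴ = 9.84806×10⁸ W/m², so R = √(1.508×10³¹/(4π×9.84806×10⁸)) = 3.49×10¹⁰ m.

R ≈ 3.49×10¹⁰ m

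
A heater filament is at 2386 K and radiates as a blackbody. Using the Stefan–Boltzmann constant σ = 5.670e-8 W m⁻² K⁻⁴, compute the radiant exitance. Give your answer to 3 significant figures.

Stefan–Boltzmann: I = σT⁴ = 5.670×10⁻⁸ × (2386)⁴ = 1.84×10⁶ W/m².

I ≈ 1.84×10⁶ W/m²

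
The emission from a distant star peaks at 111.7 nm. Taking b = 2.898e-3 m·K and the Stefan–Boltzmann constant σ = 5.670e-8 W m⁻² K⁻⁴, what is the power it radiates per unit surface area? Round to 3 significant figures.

I ≈ 2.57×10¹⁰ W/m²

Wien's law: T = b/λ_max = 2.898×10⁻³/1.117×10⁻⁷ = 25944.5 K.
Then I = σT⁴ = 5.670×10⁻⁸×(25944.5)⁴ = 2.57×10¹⁰ W/m².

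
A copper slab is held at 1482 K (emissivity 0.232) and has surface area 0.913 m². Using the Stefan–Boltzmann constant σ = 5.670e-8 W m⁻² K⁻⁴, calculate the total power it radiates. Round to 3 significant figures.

Area A = 0.913 m².
P = εσAT⁴ = 0.232 × 5.670×10⁻⁸ × 0.913 × (1482)⁴ = 5.79×10⁴ W.

P ≈ 5.79×10⁴ W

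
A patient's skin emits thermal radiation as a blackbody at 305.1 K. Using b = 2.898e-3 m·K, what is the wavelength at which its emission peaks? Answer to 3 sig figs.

Wien's displacement law: λ_max = b/T = (2.898×10⁻³ m·K)/(305.1 K) = 9.499×10⁻⁶ m.
That is 9.50 μm, in the infrared range.

λ_max ≈ 9.50 μm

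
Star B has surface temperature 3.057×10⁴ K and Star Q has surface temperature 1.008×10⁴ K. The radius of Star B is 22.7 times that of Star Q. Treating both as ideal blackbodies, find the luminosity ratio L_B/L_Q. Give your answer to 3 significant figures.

L ∝ R²T⁴, so L_B/L_Q = (R_B/R_Q)²(T_B/T_Q)⁴ = (22.7)² × (3.057×10⁴/1.008×10⁴)⁴ = 515.29 × 84.5940 = 4.36×10⁴.

L_B/L_Q ≈ 4.36×10⁴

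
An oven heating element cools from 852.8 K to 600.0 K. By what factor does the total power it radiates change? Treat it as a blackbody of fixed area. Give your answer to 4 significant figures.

P₂/P₁ ≈ 0.2450

P ∝ T⁴, so P₂/P₁ = (T₂/T₁)⁴ = (600.0/852.8)⁴ = (0.703565)⁴ = 0.2450.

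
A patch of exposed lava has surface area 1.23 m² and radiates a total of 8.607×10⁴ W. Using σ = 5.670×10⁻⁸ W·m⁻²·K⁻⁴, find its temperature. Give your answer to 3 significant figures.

T ≈ 1.05×10³ K

Area A = 1.23 m².
P = σAT⁴ ⇒ T = (P/(σA))^(1/4) = (8.607×10⁴/(5.670×10⁻⁸×1.23))^(1/4) = 1.05×10³ K.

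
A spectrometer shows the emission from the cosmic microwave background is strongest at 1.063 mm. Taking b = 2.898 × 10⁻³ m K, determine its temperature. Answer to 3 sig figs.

Wien's law gives T = b/λ_max = (2.898×10⁻³ m·K)/(1.063×10⁻³ m) = 2.73 K.

T ≈ 2.73 K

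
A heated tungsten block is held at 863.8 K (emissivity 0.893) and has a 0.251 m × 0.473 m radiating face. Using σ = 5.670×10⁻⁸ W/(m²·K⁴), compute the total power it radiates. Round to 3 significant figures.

P ≈ 3.35×10³ W

Area A = 0.251 × 0.473 = 0.118723 m².
P = εσAT⁴ = 0.893 × 5.670×10⁻⁸ × 0.118723 × (863.8)⁴ = 3.35×10³ W.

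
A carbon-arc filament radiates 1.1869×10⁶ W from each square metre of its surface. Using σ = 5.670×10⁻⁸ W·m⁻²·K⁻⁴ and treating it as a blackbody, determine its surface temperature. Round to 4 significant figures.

T ≈ 2139 K

I = σT⁴, so T = (I/σ)^(1/4) = (1.1869×10⁶/(5.670×10⁻⁸))^(1/4) = 2139 K.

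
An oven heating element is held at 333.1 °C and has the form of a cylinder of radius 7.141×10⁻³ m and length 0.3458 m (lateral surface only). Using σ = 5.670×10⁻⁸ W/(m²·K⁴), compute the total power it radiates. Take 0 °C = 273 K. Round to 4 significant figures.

P ≈ 118.7 W

T = 333.1 °C + 273 = 606.1 K.
Lateral area A = 2πrL = 2π×7.141×10⁻³×0.3458 = 0.0155154 m².
P = σAT⁴ = 5.670×10⁻⁸ × 0.0155154 × (606.1)⁴ = 118.7 W.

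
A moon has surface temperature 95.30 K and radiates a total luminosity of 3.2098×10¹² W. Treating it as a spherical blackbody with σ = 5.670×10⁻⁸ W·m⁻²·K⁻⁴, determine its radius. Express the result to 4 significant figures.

R ≈ 2.337×10⁵ m

L = 4πR²σT⁴ ⇒ R = √(L/(4πσT⁴)).
σT⁴ = 4.67686 W/m², so R = √(3.2098×10¹²/(4π×4.67686)) = 2.337×10⁵ m.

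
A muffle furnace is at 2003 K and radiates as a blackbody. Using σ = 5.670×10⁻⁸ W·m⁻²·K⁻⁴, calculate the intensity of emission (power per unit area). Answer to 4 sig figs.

Stefan–Boltzmann: I = σT⁴ = 5.670×10⁻⁸ × (2003)⁴ = 9.127×10⁵ W/m².

I ≈ 9.127×10⁵ W/m²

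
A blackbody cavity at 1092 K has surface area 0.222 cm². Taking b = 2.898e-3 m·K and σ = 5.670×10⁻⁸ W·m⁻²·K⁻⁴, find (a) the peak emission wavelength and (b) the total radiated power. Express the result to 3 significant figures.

λ_max ≈ 2.65×10³ nm; P ≈ 1.79 W

(a) λ_max = b/T = 2.898×10⁻³/1092 = 2.654×10⁻⁶ m = 2.65×10³ nm.
Area A = 0.222 cm² = 2.22×10⁻⁵ m².
(b) P = σAT⁴ = 5.670×10⁻⁸×2.22×10⁻⁵×(1092)⁴ = 1.79 W.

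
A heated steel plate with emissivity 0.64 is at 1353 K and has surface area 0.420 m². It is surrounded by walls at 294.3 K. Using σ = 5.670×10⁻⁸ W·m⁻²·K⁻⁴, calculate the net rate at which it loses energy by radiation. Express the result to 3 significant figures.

Net loss ≈ 5.10×10⁴ W

Area A = 0.420 m².
Net radiated power P_net = εσA(T⁴ − T₀⁴) = 0.64×5.670×10⁻⁸×0.420×(1353⁴ − 294.3⁴).
T⁴ − T₀⁴ = 3.35113×10¹² − 7.50172×10⁹ = 3.34363×10¹² K⁴, so P_net = 5.10×10⁴ W.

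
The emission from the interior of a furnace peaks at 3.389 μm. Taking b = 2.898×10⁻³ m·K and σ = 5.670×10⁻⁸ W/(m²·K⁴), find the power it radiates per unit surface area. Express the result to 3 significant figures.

Wien's law: T = b/λ_max = 2.898×10⁻³/3.389×10⁻⁶ = 855.120 K.
Then I = σT⁴ = 5.670×10⁻⁸×(855.120)⁴ = 3.03×10⁴ W/m².

I ≈ 3.03×10⁴ W/m²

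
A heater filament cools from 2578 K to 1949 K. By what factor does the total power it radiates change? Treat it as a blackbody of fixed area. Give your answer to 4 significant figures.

P ∝ T⁴, so P₂/P₁ = (T₂/T₁)⁴ = (1949/2578)⁴ = (0.756012)⁴ = 0.3267.

P₂/P₁ ≈ 0.3267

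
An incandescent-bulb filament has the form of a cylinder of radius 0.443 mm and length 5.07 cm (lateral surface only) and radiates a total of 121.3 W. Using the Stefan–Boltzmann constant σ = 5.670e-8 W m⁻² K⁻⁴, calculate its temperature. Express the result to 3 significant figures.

T ≈ 1.97×10³ K

Lateral area A = 2πrL = 2π×4.43×10⁻⁴×0.0507 = 1.41121×10⁻⁴ m².
P = σAT⁴ ⇒ T = (P/(σA))^(1/4) = (121.3/(5.670×10⁻⁸×1.41121×10⁻⁴))^(1/4) = 1.97×10³ K.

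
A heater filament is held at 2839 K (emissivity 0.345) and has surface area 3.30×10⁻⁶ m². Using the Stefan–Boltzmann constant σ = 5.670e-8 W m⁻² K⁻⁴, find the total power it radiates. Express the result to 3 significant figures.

P ≈ 4.19 W

Area A = 3.30×10⁻⁶ m².
P = εσAT⁴ = 0.345 × 5.670×10⁻⁸ × 3.30×10⁻⁶ × (2839)⁴ = 4.19 W.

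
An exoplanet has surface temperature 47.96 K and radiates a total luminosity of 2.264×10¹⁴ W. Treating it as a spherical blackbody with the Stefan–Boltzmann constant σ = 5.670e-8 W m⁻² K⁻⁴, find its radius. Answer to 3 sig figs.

R ≈ 7.75×10⁶ m

L = 4πR²σT⁴ ⇒ R = √(L/(4πσT⁴)).
σT⁴ = 0.299985 W/m², so R = √(2.264×10¹⁴/(4π×0.299985)) = 7.75×10⁶ m.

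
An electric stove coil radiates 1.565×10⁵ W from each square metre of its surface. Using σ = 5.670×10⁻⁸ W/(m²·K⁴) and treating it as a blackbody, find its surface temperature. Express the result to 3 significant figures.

I = σT⁴, so T = (I/σ)^(1/4) = (1.565×10⁵/(5.670×10⁻⁸))^(1/4) = 1.29×10³ K.

T ≈ 1.29×10³ K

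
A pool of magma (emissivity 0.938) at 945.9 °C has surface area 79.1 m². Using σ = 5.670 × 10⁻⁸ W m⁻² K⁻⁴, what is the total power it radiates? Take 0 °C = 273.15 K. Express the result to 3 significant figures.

P ≈ 9.29×10⁶ W

T = 945.9 °C + 273.15 = 1219.05 K.
Area A = 79.1 m².
P = εσAT⁴ = 0.938 × 5.670×10⁻⁸ × 79.1 × (1219.05)⁴ = 9.29×10⁶ W.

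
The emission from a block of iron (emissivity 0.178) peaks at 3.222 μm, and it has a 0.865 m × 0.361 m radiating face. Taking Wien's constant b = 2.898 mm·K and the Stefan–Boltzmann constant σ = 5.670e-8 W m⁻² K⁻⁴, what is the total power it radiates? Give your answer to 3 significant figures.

P ≈ 2.06×10³ W

Wien's law: T = b/λ_max = 2.898×10⁻³/3.222×10⁻⁶ = 899.441 K.
Area A = 0.865 × 0.361 = 0.312265 m².
Then P = εσAT⁴ = 0.178×5.670×10⁻⁸×0.312265×(899.441)⁴ = 2.06×10³ W.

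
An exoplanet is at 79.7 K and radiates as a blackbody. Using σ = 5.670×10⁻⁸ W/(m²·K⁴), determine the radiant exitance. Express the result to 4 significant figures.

Stefan–Boltzmann: I = σT⁴ = 5.670×10⁻⁸ × (79.7)⁴ = 2.288 W/m².

I ≈ 2.288 W/m²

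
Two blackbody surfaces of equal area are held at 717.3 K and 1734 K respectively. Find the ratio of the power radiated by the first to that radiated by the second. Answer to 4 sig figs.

With equal areas, P₁/P₂ = (T₁/T₂)⁴ = (717.3/1734)⁴ = 0.02928.

P₁/P₂ ≈ 0.02928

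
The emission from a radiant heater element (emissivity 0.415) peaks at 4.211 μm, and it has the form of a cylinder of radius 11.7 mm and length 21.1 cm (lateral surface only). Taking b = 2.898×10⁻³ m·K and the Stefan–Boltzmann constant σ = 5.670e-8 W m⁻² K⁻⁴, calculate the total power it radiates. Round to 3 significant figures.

Wien's law: T = b/λ_max = 2.898×10⁻³/4.211×10⁻⁶ = 688.198 K.
Lateral area A = 2πrL = 2π×0.0117×0.211 = 0.0155113 m².
Then P = εσAT⁴ = 0.415×5.670×10⁻⁸×0.0155113×(688.198)⁴ = 81.9 W.

P ≈ 81.9 W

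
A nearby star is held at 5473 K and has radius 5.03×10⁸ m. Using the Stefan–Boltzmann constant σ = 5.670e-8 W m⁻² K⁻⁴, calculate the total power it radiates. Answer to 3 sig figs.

Surface area A = 4πR² = 4π(5.03×10⁸ m)² = 3.17940×10¹⁸ m².
P = σAT⁴ = 5.670×10⁻⁸ × 3.17940×10¹⁸ × (5473)⁴ = 1.62×10²⁶ W.

P ≈ 1.62×10²⁶ W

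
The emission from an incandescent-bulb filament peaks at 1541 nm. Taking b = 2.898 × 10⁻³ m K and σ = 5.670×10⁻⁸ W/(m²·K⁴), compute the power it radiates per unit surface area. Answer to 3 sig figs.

Wien's law: T = b/λ_max = 2.898×10⁻³/1.541×10⁻⁶ = 1880.60 K.
Then I = σT⁴ = 5.670×10⁻⁸×(1880.60)⁴ = 7.09×10⁵ W/m².

I ≈ 7.09×10⁵ W/m²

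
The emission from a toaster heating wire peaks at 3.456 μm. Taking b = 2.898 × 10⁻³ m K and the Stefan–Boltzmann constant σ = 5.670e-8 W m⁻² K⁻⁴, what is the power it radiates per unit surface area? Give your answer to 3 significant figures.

Wien's law: T = b/λ_max = 2.898×10⁻³/3.456×10⁻⁶ = 838.542 K.
Then I = σT⁴ = 5.670×10⁻⁸×(838.542)⁴ = 2.80×10⁴ W/m².

I ≈ 2.80×10⁴ W/m²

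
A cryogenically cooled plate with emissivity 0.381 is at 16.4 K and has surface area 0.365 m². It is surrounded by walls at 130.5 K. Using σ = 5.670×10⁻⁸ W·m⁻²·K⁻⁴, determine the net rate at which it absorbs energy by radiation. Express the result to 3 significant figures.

Area A = 0.365 m².
Net radiated power P_net = εσA(T⁴ − T₀⁴) = 0.381×5.670×10⁻⁸×0.365×(16.4⁴ − 130.5⁴).
T⁴ − T₀⁴ = 72339.5 − 2.90029×10⁸ = -2.89957×10⁸ K⁴, so P_net = -2.29 W — negative, meaning a net gain of 2.29 W.

Net gain ≈ 2.29 W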